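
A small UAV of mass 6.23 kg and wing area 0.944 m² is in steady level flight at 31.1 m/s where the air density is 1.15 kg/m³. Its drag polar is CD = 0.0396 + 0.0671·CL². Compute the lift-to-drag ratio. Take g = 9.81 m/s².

L/D = 2.87

Weight W = mg = 6.23 × 9.81 = 61.116 N; in level flight L = W.
q = ½ρv² = ½ × 1.15 × 31.1² = 556.1 Pa.
CL = W/(q·S) = 61.116 / (556.1 × 0.944) = 0.1164.
CD = 0.0396 + 0.0671 × 0.1164² = 0.04051.
L/D = CL/CD = 0.1164 / 0.04051 = 2.87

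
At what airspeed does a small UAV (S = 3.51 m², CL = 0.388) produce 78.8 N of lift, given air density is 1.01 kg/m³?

v = 10.7 m/s

L = ½ρv²S·CL ⇒ v = √(2L/(ρ·S·CL))
v = √(2 × 78.8 / (1.01 × 3.51 × 0.388)) = √114.6 = 10.7 m/s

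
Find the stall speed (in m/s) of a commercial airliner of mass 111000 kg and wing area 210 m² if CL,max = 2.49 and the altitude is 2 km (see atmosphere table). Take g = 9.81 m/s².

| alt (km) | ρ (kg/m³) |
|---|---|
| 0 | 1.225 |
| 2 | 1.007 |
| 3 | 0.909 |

V_stall = 64.3 m/s

At 2 km, from the table: ρ = 1.007 kg/m³.
At stall, lift equals weight: L = W = m·g = 111000 × 9.81 = 1.089×10^6 N.
From L = ½ρV²S·CL,max = W: V_stall = √(2W/(ρSCL,max)) = √(2·1.089×10^6/(1.007·210·2.49))
V_stall = √4136 = 64.3 m/s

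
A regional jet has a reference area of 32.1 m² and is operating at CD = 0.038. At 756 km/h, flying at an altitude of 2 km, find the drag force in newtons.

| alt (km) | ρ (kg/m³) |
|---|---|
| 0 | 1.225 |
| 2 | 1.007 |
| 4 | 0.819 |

At 2 km, from the table: ρ = 1.007 kg/m³.
Convert speed: v = 756 km/h ÷ 3.6 = 210 m/s.
D = ½ρv²S·CD = ½ × 1.007 × 210² × 32.1 × 0.038 = 27100 N ≈ 27.1 kN

D = 27100 N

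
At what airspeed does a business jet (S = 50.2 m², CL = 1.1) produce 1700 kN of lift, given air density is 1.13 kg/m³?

L = ½ρv²S·CL ⇒ v = √(2L/(ρ·S·CL))
v = √(2 × 1.7×10^6 / (1.13 × 50.2 × 1.1)) = √54490 = 233 m/s

v = 233 m/s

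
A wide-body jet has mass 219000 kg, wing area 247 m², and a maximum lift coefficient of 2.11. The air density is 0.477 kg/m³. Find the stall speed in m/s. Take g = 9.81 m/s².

V_stall = 131 m/s

Weight W = mg = 219000 × 9.81 = 2.148×10^6 N.
From L = ½ρV²S·CL,max = W: V_stall = √(2W/(ρSCL,max)) = √(2·2.148×10^6/(0.477·247·2.11))
V_stall = √17280 = 131 m/s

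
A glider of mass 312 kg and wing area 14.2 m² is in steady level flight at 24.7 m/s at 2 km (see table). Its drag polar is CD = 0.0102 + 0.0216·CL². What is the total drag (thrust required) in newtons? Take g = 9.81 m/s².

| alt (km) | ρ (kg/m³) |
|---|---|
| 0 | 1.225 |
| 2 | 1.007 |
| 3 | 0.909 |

At 2 km, from the table: ρ = 1.007 kg/m³.
Weight W = mg = 312 × 9.81 = 3060.7 N; in level flight L = W.
Dynamic pressure q = 0.5 × 1.007 × 24.7² = 307.2 Pa.
CL = W/(q·S) = 3060.7 / (307.2 × 14.2) = 0.7017.
CD = 0.0102 + 0.0216 × 0.7017² = 0.02084.
D = q·S·CD = 307.2 × 14.2 × 0.02084 = 90.88 N

D = 90.9 N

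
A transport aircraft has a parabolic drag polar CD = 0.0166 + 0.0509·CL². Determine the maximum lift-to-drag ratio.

(L/D)max = 17.2

For CD = CD0 + K·CL², (L/D)max occurs at CL* = √(CD0/K) and equals 1/(2√(K·CD0)).
(L/D)max = 1/(2√(0.0509 × 0.0166)) = 1/(2 × 0.02907) = 17.2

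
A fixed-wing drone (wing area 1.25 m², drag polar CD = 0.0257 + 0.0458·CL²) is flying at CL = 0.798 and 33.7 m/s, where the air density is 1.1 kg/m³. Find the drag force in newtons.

D = 42.8 N

CD = 0.0257 + 0.0458 × 0.798² = 0.05487
D = ½ρv²S·CD = ½ × 1.1 × 33.7² × 1.25 × 0.05487 = 42.8 N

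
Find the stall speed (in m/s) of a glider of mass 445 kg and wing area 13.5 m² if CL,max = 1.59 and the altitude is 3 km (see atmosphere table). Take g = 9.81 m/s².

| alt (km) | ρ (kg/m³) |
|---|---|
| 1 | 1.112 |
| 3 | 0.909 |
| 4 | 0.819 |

At 3 km, from the table: ρ = 0.909 kg/m³.
Weight W = mg = 445 × 9.81 = 4365 N.
V_stall = √(2W/(ρ·S·CL,max)) = √(2 × 4365 / (0.909 × 13.5 × 1.59))
V_stall = √447.5 = 21.2 m/s

V_stall = 21.2 m/s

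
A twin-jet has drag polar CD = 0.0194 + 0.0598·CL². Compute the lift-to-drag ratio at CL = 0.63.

L/D = 14.6

CD = 0.0194 + 0.0598 × 0.63² = 0.04313
L/D = CL/CD = 0.63 / 0.04313 = 14.6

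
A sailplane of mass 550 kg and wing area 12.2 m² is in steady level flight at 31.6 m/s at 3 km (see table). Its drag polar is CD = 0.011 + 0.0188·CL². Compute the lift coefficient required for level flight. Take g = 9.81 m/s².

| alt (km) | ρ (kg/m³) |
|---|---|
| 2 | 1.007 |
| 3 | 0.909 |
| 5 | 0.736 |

CL = 0.974

At 3 km, from the table: ρ = 0.909 kg/m³.
Level flight ⇒ L = W = m·g = 550 × 9.81 = 5395.5 N.
Dynamic pressure q = 0.5 × 0.909 × 31.6² = 453.8 Pa.
Required CL = L/(qS) = 5395.5/(453.8·12.2) = 0.9745.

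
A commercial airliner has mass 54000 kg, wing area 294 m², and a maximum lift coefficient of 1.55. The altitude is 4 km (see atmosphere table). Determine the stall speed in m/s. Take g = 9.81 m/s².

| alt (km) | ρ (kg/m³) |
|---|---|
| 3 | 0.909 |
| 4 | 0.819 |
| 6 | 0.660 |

V_stall = 53.3 m/s

At 4 km, from the table: ρ = 0.819 kg/m³.
Stall occurs when L = W at CL,max. W = mg = 54000 × 9.81 = 5.297×10^5 N.
From L = ½ρV²S·CL,max = W: V_stall = √(2W/(ρSCL,max)) = √(2·5.297×10^5/(0.819·294·1.55))
V_stall = √2839 = 53.3 m/s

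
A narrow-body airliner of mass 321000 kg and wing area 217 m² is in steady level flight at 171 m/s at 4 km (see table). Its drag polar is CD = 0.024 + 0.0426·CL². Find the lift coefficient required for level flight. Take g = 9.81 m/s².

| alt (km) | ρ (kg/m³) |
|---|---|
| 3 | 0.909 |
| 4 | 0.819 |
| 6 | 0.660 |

At 4 km, from the table: ρ = 0.819 kg/m³.
Level flight ⇒ L = W = m·g = 321000 × 9.81 = 3.149×10^6 N.
q = ½ρv² = ½ × 0.819 × 171² = 11970 Pa.
CL = W/(q·S) = 3.149×10^6 / (11970 × 217) = 1.212.

CL = 1.21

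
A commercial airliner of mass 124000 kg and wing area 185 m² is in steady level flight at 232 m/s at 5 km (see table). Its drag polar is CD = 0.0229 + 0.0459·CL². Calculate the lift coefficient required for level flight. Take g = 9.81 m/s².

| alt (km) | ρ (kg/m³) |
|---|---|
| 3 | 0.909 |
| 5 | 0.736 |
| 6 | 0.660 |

CL = 0.332

At 5 km, from the table: ρ = 0.736 kg/m³.
In steady level flight, lift balances weight: W = mg = 124000 × 9.81 = 1.2164×10^6 N.
q = ½ρv² = ½ × 0.736 × 232² = 19810 Pa.
Required CL = L/(qS) = 1.2164×10^6/(19810·185) = 0.332.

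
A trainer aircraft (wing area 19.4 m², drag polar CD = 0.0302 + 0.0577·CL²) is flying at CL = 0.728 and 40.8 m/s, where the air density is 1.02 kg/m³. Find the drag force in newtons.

D = 1000 N

CD = 0.0302 + 0.0577 × 0.728² = 0.06078
D = ½ρv²S·CD = ½ × 1.02 × 40.8² × 19.4 × 0.06078 = 1000 N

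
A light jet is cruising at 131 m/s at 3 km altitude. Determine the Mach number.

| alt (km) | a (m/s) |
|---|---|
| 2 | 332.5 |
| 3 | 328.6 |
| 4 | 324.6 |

At 3 km, from the table: a = 328.6 m/s.
M = v/a = 131 / 328.6 = 0.399

M = 0.399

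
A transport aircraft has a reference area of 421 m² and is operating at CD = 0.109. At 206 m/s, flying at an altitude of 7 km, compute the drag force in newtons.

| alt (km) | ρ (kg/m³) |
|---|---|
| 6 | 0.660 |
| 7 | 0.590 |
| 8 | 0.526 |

At 7 km, from the table: ρ = 0.590 kg/m³.
D = ½ρv²S·CD = ½ × 0.59 × 206² × 421 × 0.109 = 5.74×10^5 N ≈ 574 kN

D = 5.74×10^5 N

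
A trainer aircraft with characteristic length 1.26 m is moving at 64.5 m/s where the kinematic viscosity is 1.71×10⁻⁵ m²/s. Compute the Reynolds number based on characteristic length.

Re = 4.75×10^6

Re = v·c/ν = 64.5 × 1.26 / (1.71×10⁻⁵) = 4.75×10^6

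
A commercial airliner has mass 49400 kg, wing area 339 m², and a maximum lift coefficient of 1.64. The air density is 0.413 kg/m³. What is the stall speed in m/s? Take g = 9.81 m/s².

V_stall = 65 m/s

At stall, lift equals weight: L = W = m·g = 49400 × 9.81 = 4.846×10^5 N.
V_stall = √(2W/(ρ·S·CL,max)) = √(2 × 4.846×10^5 / (0.413 × 339 × 1.64))
V_stall = √4221 = 65 m/s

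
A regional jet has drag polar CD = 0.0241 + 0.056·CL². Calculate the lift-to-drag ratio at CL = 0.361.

CD = 0.0241 + 0.056 × 0.361² = 0.0314
L/D = CL/CD = 0.361 / 0.0314 = 11.5

L/D = 11.5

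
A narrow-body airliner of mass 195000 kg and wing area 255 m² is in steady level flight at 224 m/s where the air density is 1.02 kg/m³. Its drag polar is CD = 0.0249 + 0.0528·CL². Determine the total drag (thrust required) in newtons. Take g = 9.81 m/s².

D = 1.92×10^5 N

Weight W = mg = 195000 × 9.81 = 1.913×10^6 N; in level flight L = W.
q = ½ρv² = ½ × 1.02 × 224² = 25590 Pa.
Required CL = L/(qS) = 1.913×10^6/(25590·255) = 0.2932.
CD = 0.0249 + 0.0528 × 0.2932² = 0.02944.
D = q·S·CD = 25590 × 255 × 0.02944 = 1.921×10^5 N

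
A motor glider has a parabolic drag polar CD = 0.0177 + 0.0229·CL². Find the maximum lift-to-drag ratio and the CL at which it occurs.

For CD = CD0 + K·CL², (L/D)max occurs at CL* = √(CD0/K) and equals 1/(2√(K·CD0)).
(L/D)max = 1/(2√(0.0229 × 0.0177)) = 1/(2 × 0.02013) = 24.8
CL* = √(0.0177/0.0229) = 0.879

(L/D)max = 24.8, at CL = 0.879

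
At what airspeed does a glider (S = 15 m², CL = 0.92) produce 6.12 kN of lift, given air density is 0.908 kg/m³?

L = ½ρv²S·CL ⇒ v = √(2L/(ρ·S·CL))
v = √(2 × 6120 / (0.908 × 15 × 0.92)) = √976.8 = 31.3 m/s

v = 31.3 m/s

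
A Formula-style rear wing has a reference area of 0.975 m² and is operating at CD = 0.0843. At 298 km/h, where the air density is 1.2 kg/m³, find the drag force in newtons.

Convert speed: v = 298 km/h ÷ 3.6 = 82.78 m/s.
D = ½ρv²S·CD = ½ × 1.2 × 82.78² × 0.975 × 0.0843 = 338 N

D = 338 N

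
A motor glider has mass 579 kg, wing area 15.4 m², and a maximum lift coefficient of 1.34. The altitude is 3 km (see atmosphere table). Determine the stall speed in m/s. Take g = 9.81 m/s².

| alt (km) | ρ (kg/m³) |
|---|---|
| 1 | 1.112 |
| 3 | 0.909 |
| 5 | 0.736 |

V_stall = 24.6 m/s

At 3 km, from the table: ρ = 0.909 kg/m³.
At stall, lift equals weight: L = W = m·g = 579 × 9.81 = 5680 N.
V_stall = √(2W/(ρ·S·CL,max)) = √(2 × 5680 / (0.909 × 15.4 × 1.34))
V_stall = √605.6 = 24.6 m/s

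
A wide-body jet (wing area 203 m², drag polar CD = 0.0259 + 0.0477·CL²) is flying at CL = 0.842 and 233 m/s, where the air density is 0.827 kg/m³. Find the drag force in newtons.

D = 2.72×10^5 N

CD = 0.0259 + 0.0477 × 0.842² = 0.05972
D = ½ρv²S·CD = ½ × 0.827 × 233² × 203 × 0.05972 = 2.72×10^5 N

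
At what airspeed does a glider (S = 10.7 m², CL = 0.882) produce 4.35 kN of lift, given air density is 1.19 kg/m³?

v = 27.8 m/s

L = ½ρv²S·CL ⇒ v = √(2L/(ρ·S·CL))
v = √(2 × 4350 / (1.19 × 10.7 × 0.882)) = √774.7 = 27.8 m/s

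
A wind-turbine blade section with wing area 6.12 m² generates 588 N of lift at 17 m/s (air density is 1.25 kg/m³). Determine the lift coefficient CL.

From L = ½ρv²S·CL, rearranging gives CL = 2L/(ρv²S).
CL = 2 × 588 / (1.25 × 17² × 6.12) = 0.532

CL = 0.532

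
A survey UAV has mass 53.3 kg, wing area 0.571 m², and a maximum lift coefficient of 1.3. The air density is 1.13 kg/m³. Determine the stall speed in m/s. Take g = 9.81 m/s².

V_stall = 35.3 m/s

Weight W = mg = 53.3 × 9.81 = 522.9 N.
V_stall = √(2W/(ρ·S·CL,max)) = √(2 × 522.9 / (1.13 × 0.571 × 1.3))
V_stall = √1247 = 35.3 m/s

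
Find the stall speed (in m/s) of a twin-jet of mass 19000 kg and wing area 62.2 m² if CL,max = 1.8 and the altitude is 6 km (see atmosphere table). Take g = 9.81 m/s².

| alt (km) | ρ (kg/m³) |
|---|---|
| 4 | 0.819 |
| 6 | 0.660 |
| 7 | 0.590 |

V_stall = 71 m/s

At 6 km, from the table: ρ = 0.660 kg/m³.
At stall, lift equals weight: L = W = m·g = 19000 × 9.81 = 1.864×10^5 N.
From L = ½ρV²S·CL,max = W: V_stall = √(2W/(ρSCL,max)) = √(2·1.864×10^5/(0.66·62.2·1.8))
V_stall = √5045 = 71 m/s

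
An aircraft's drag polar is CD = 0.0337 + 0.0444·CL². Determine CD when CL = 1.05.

CD = 0.0337 + 0.0444 × 1.05² = 0.0337 + 0.04895 = 0.0827

CD = 0.0827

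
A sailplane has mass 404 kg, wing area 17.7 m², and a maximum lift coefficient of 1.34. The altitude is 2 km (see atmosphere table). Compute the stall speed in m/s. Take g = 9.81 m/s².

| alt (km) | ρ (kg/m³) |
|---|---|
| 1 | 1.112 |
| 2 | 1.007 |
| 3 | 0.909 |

V_stall = 18.2 m/s

At 2 km, from the table: ρ = 1.007 kg/m³.
At stall, lift equals weight: L = W = m·g = 404 × 9.81 = 3963 N.
From L = ½ρV²S·CL,max = W: V_stall = √(2W/(ρSCL,max)) = √(2·3963/(1.007·17.7·1.34))
V_stall = √331.9 = 18.2 m/s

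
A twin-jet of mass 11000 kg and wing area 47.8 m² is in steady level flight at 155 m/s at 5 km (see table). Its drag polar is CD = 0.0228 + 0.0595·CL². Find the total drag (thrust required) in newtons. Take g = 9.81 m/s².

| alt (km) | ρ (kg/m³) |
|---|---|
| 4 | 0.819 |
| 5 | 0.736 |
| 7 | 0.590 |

D = 11300 N

At 5 km, from the table: ρ = 0.736 kg/m³.
Level flight ⇒ L = W = m·g = 11000 × 9.81 = 1.0791×10^5 N.
Dynamic pressure q = 0.5 × 0.736 × 155² = 8841 Pa.
CL = W/(q·S) = 1.0791×10^5 / (8841 × 47.8) = 0.2553.
CD = 0.0228 + 0.0595 × 0.2553² = 0.02668.
D = q·S·CD = 8841 × 47.8 × 0.02668 = 11270 N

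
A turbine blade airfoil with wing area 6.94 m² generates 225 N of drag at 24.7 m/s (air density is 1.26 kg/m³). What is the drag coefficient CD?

CD = 0.0844

From D = ½ρv²S·CD, rearranging gives CD = 2D/(ρv²S).
CD = 2 × 225 / (1.26 × 24.7² × 6.94) = 0.0844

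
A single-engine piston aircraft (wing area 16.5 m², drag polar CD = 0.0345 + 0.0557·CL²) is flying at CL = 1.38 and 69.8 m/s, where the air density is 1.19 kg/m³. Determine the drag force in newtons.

CD = 0.0345 + 0.0557 × 1.38² = 0.1406
D = ½ρv²S·CD = ½ × 1.19 × 69.8² × 16.5 × 0.1406 = 6720 N

D = 6720 N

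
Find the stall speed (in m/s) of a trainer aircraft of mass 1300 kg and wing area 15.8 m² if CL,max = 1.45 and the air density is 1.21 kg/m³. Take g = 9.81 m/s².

Stall occurs when L = W at CL,max. W = mg = 1300 × 9.81 = 12750 N.
V_stall = √(2W/(ρ·S·CL,max)) = √(2 × 12750 / (1.21 × 15.8 × 1.45))
V_stall = √920.1 = 30.3 m/s

V_stall = 30.3 m/s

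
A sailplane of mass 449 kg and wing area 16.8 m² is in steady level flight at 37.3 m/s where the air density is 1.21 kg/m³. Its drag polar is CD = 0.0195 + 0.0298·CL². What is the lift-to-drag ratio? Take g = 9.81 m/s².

L/D = 13.9

Weight W = mg = 449 × 9.81 = 4404.7 N; in level flight L = W.
q = ½ρv² = ½ × 1.21 × 37.3² = 841.7 Pa.
Required CL = L/(qS) = 4404.7/(841.7·16.8) = 0.3115.
CD = 0.0195 + 0.0298 × 0.3115² = 0.02239.
L/D = CL/CD = 0.3115 / 0.02239 = 13.9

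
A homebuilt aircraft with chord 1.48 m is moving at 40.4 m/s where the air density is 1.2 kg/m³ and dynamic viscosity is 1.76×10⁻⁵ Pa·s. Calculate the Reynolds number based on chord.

Re = ρ·v·c/μ = 1.2 × 40.4 × 1.48 / (1.76×10⁻⁵) = 4.08×10^6

Re = 4.08×10^6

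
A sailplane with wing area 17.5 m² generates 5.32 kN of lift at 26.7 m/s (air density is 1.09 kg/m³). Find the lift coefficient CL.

CL = 0.782

From L = ½ρv²S·CL, rearranging gives CL = 2L/(ρv²S).
CL = 2 × 5320 / (1.09 × 26.7² × 17.5) = 0.782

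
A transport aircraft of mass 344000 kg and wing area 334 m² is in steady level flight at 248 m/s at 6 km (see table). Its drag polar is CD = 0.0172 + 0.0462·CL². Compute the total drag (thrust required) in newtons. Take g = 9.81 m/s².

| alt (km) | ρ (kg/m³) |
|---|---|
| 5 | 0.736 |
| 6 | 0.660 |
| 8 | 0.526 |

At 6 km, from the table: ρ = 0.660 kg/m³.
Level flight ⇒ L = W = m·g = 344000 × 9.81 = 3.3746×10^6 N.
q = ½ρv² = ½ × 0.66 × 248² = 20300 Pa.
Required CL = L/(qS) = 3.3746×10^6/(20300·334) = 0.4978.
CD = 0.0172 + 0.0462 × 0.4978² = 0.02865.
D = q·S·CD = 20300 × 334 × 0.02865 = 1.942×10^5 N

D = 1.94×10^5 N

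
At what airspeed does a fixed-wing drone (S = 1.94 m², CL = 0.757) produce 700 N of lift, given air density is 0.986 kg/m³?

v = 31.1 m/s

L = ½ρv²S·CL ⇒ v = √(2L/(ρ·S·CL))
v = √(2 × 700 / (0.986 × 1.94 × 0.757)) = √966.8 = 31.1 m/s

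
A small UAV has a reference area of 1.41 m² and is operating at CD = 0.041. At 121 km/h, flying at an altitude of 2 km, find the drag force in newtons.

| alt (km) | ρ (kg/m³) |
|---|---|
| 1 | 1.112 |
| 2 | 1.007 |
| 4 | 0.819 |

At 2 km, from the table: ρ = 1.007 kg/m³.
Convert speed: v = 121 km/h ÷ 3.6 = 33.61 m/s.
Dynamic pressure q = ½ρv² = ½ × 1.007 × 33.61² = 568.8 Pa.
D = q·S·CD = 568.8 × 1.41 × 0.041 = 32.9 N

D = 32.9 N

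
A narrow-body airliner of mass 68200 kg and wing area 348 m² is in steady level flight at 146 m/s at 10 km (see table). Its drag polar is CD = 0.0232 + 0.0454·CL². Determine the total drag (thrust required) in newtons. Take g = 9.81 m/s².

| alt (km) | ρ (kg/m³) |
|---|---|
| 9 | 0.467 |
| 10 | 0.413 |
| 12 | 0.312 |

At 10 km, from the table: ρ = 0.413 kg/m³.
Weight W = mg = 68200 × 9.81 = 6.6904×10^5 N; in level flight L = W.
Dynamic pressure q = 0.5 × 0.413 × 146² = 4402 Pa.
CL = 2W/(ρv²S) = 2×6.6904×10^5/(0.413×146²×348) = 0.4368.
CD = 0.0232 + 0.0454 × 0.4368² = 0.03186.
D = q·S·CD = 4402 × 348 × 0.03186 = 48800 N

D = 48800 N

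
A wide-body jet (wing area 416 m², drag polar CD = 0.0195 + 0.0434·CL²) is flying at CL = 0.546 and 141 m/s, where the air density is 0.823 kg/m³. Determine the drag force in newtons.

CD = 0.0195 + 0.0434 × 0.546² = 0.03244
D = ½ρv²S·CD = ½ × 0.823 × 141² × 416 × 0.03244 = 1.1×10^5 N

D = 1.1×10^5 N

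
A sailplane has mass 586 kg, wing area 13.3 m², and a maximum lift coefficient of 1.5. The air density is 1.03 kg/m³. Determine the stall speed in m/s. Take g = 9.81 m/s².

V_stall = 23.7 m/s

At stall, lift equals weight: L = W = m·g = 586 × 9.81 = 5749 N.
V_stall = √(2W/(ρ·S·CL,max)) = √(2 × 5749 / (1.03 × 13.3 × 1.5))
V_stall = √559.5 = 23.7 m/s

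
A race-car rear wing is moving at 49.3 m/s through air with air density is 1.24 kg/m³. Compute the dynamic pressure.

q = 1510 Pa

q = ½ρv² = ½ × 1.24 × 49.3² = 1510 Pa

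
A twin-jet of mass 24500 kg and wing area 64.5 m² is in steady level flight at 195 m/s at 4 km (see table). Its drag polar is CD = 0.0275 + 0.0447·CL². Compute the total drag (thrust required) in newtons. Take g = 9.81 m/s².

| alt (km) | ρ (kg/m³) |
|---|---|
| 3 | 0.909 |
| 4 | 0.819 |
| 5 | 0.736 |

At 4 km, from the table: ρ = 0.819 kg/m³.
Level flight ⇒ L = W = m·g = 24500 × 9.81 = 2.4034×10^5 N.
Dynamic pressure q = 0.5 × 0.819 × 195² = 15570 Pa.
CL = 2W/(ρv²S) = 2×2.4034×10^5/(0.819×195²×64.5) = 0.2393.
CD = 0.0275 + 0.0447 × 0.2393² = 0.03006.
D = q·S·CD = 15570 × 64.5 × 0.03006 = 30190 N

D = 30200 N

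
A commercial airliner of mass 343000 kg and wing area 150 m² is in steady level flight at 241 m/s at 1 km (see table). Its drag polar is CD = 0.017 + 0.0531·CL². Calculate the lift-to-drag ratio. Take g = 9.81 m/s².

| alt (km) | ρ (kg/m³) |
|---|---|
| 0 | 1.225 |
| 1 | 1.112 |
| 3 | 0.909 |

L/D = 16.3

At 1 km, from the table: ρ = 1.112 kg/m³.
Weight W = mg = 343000 × 9.81 = 3.3648×10^6 N; in level flight L = W.
Dynamic pressure q = 0.5 × 1.112 × 241² = 32290 Pa.
Required CL = L/(qS) = 3.3648×10^6/(32290·150) = 0.6946.
CD = 0.017 + 0.0531 × 0.6946² = 0.04262.
L/D = CL/CD = 0.6946 / 0.04262 = 16.3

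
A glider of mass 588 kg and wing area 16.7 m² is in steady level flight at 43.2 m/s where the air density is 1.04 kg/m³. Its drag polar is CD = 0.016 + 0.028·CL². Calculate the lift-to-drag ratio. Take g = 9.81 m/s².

L/D = 18.2

In steady level flight, lift balances weight: W = mg = 588 × 9.81 = 5768.3 N.
q = ½ρv² = ½ × 1.04 × 43.2² = 970.4 Pa.
Required CL = L/(qS) = 5768.3/(970.4·16.7) = 0.3559.
CD = 0.016 + 0.028 × 0.3559² = 0.01955.
L/D = CL/CD = 0.3559 / 0.01955 = 18.2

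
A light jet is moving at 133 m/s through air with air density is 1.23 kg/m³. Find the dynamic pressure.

q = 10900 Pa

q = ½ρv² = ½ × 1.23 × 133² = 10900 Pa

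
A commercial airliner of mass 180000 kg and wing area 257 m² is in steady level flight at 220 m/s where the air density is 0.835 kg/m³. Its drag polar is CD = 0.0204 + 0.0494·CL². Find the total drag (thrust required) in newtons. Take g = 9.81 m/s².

D = 1.36×10^5 N

Level flight ⇒ L = W = m·g = 180000 × 9.81 = 1.7658×10^6 N.
Dynamic pressure q = 0.5 × 0.835 × 220² = 20210 Pa.
Required CL = L/(qS) = 1.7658×10^6/(20210·257) = 0.34.
CD = 0.0204 + 0.0494 × 0.34² = 0.02611.
D = q·S·CD = 20210 × 257 × 0.02611 = 1.356×10^5 N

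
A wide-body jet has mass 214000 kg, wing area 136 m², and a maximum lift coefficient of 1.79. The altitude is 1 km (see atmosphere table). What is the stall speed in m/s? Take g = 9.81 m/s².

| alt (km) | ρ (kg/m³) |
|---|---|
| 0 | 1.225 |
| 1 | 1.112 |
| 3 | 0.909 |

V_stall = 125 m/s

At 1 km, from the table: ρ = 1.112 kg/m³.
At stall, lift equals weight: L = W = m·g = 214000 × 9.81 = 2.099×10^6 N.
From L = ½ρV²S·CL,max = W: V_stall = √(2W/(ρSCL,max)) = √(2·2.099×10^6/(1.112·136·1.79))
V_stall = √15510 = 125 m/s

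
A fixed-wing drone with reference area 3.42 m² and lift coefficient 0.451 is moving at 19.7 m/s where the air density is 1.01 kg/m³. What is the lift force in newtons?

L = 302 N

Dynamic pressure q = ½ρv² = ½ × 1.01 × 19.7² = 196 Pa.
L = q·S·CL = 196 × 3.42 × 0.451 = 302 N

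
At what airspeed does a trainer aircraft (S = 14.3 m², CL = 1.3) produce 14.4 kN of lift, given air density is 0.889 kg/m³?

L = ½ρv²S·CL ⇒ v = √(2L/(ρ·S·CL))
v = √(2 × 14400 / (0.889 × 14.3 × 1.3)) = √1743 = 41.7 m/s

v = 41.7 m/s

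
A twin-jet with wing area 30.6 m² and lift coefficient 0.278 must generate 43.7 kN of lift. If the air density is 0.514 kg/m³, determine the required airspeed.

v = 141 m/s

L = ½ρv²S·CL ⇒ v = √(2L/(ρ·S·CL))
v = √(2 × 43700 / (0.514 × 30.6 × 0.278)) = √19990 = 141 m/s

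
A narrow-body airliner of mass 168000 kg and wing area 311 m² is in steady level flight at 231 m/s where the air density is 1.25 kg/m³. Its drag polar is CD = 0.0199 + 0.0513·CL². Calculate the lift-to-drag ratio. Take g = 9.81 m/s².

L/D = 7.5

Weight W = mg = 168000 × 9.81 = 1.6481×10^6 N; in level flight L = W.
q = ½ρv² = ½ × 1.25 × 231² = 33350 Pa.
Required CL = L/(qS) = 1.6481×10^6/(33350·311) = 0.1589.
CD = 0.0199 + 0.0513 × 0.1589² = 0.0212.
L/D = CL/CD = 0.1589 / 0.0212 = 7.5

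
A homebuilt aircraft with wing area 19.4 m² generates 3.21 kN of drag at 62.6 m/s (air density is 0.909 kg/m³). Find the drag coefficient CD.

From D = ½ρv²S·CD, rearranging gives CD = 2D/(ρv²S).
CD = 2 × 3210 / (0.909 × 62.6² × 19.4) = 0.0929

CD = 0.0929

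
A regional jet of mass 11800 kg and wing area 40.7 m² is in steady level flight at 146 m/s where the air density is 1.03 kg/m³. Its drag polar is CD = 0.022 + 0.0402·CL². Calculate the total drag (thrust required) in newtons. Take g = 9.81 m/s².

D = 11000 N

Level flight ⇒ L = W = m·g = 11800 × 9.81 = 1.1576×10^5 N.
q = ½ρv² = ½ × 1.03 × 146² = 10980 Pa.
CL = 2W/(ρv²S) = 2×1.1576×10^5/(1.03×146²×40.7) = 0.2591.
CD = 0.022 + 0.0402 × 0.2591² = 0.0247.
D = q·S·CD = 10980 × 40.7 × 0.0247 = 11040 N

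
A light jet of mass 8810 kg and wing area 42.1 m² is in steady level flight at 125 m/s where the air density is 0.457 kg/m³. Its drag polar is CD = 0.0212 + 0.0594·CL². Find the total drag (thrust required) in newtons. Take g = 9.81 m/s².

Level flight ⇒ L = W = m·g = 8810 × 9.81 = 86426 N.
Dynamic pressure q = 0.5 × 0.457 × 125² = 3570 Pa.
CL = W/(q·S) = 86426 / (3570 × 42.1) = 0.575.
CD = 0.0212 + 0.0594 × 0.575² = 0.04084.
D = q·S·CD = 3570 × 42.1 × 0.04084 = 6138 N

D = 6140 N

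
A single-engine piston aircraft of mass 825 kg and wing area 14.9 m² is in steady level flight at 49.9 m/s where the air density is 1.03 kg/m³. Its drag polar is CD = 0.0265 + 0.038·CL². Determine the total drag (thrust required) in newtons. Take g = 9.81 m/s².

In steady level flight, lift balances weight: W = mg = 825 × 9.81 = 8093.2 N.
q = ½ρv² = ½ × 1.03 × 49.9² = 1282 Pa.
CL = W/(q·S) = 8093.2 / (1282 × 14.9) = 0.4236.
CD = 0.0265 + 0.038 × 0.4236² = 0.03332.
D = q·S·CD = 1282 × 14.9 × 0.03332 = 636.6 N

D = 637 N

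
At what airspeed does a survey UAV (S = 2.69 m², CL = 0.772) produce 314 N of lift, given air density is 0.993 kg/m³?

L = ½ρv²S·CL ⇒ v = √(2L/(ρ·S·CL))
v = √(2 × 314 / (0.993 × 2.69 × 0.772)) = √304.5 = 17.5 m/s

v = 17.5 m/s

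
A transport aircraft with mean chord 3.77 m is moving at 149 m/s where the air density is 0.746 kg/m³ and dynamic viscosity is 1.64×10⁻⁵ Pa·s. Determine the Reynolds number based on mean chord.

Re = 2.56×10^7

Re = ρ·v·c/μ = 0.746 × 149 × 3.77 / (1.64×10⁻⁵) = 2.56×10^7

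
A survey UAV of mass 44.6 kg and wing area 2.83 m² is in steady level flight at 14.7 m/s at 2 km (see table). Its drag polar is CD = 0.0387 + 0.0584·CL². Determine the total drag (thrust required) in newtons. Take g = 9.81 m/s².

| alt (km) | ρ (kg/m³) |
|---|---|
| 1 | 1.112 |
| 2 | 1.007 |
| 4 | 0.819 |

D = 48.2 N

At 2 km, from the table: ρ = 1.007 kg/m³.
Level flight ⇒ L = W = m·g = 44.6 × 9.81 = 437.53 N.
q = ½ρv² = ½ × 1.007 × 14.7² = 108.8 Pa.
CL = 2W/(ρv²S) = 2×437.53/(1.007×14.7²×2.83) = 1.421.
CD = 0.0387 + 0.0584 × 1.421² = 0.1566.
D = q·S·CD = 108.8 × 2.83 × 0.1566 = 48.22 N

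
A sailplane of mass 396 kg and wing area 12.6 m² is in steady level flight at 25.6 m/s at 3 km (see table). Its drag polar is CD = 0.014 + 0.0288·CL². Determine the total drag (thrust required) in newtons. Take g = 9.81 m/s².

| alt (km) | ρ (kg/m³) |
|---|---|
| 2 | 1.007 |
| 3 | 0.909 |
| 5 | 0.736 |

D = 168 N

At 3 km, from the table: ρ = 0.909 kg/m³.
In steady level flight, lift balances weight: W = mg = 396 × 9.81 = 3884.8 N.
q = ½ρv² = ½ × 0.909 × 25.6² = 297.9 Pa.
Required CL = L/(qS) = 3884.8/(297.9·12.6) = 1.035.
CD = 0.014 + 0.0288 × 1.035² = 0.04486.
D = q·S·CD = 297.9 × 12.6 × 0.04486 = 168.4 N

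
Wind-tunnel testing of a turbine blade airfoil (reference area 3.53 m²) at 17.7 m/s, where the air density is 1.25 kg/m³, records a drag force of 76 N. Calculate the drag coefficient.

From D = ½ρv²S·CD, rearranging gives CD = 2D/(ρv²S).
CD = 2 × 76 / (1.25 × 17.7² × 3.53) = 0.11

CD = 0.11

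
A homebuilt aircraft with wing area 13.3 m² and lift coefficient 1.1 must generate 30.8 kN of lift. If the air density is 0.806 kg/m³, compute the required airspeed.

L = ½ρv²S·CL ⇒ v = √(2L/(ρ·S·CL))
v = √(2 × 30800 / (0.806 × 13.3 × 1.1)) = √5224 = 72.3 m/s

v = 72.3 m/s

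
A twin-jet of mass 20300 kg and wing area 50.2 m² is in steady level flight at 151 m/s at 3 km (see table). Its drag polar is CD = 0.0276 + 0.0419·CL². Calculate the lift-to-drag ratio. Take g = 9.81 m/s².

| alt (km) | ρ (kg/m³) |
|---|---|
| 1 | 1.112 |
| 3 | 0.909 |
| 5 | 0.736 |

At 3 km, from the table: ρ = 0.909 kg/m³.
In steady level flight, lift balances weight: W = mg = 20300 × 9.81 = 1.9914×10^5 N.
Dynamic pressure q = 0.5 × 0.909 × 151² = 10360 Pa.
CL = W/(q·S) = 1.9914×10^5 / (10360 × 50.2) = 0.3828.
CD = 0.0276 + 0.0419 × 0.3828² = 0.03374.
L/D = CL/CD = 0.3828 / 0.03374 = 11.3

L/D = 11.3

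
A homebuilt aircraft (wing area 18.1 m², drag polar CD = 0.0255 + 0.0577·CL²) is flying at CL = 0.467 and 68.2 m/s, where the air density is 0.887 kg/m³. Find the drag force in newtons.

D = 1420 N

CD = 0.0255 + 0.0577 × 0.467² = 0.03808
D = ½ρv²S·CD = ½ × 0.887 × 68.2² × 18.1 × 0.03808 = 1420 N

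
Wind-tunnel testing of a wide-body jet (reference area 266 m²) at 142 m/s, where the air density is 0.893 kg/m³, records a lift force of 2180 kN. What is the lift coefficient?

CL = 0.91

From L = ½ρv²S·CL, rearranging gives CL = 2L/(ρv²S).
CL = 2 × 2.18×10^6 / (0.893 × 142² × 266) = 0.91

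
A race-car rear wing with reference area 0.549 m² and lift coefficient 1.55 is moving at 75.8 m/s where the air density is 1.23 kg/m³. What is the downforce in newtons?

L = 3010 N

Dynamic pressure q = ½ρv² = ½ × 1.23 × 75.8² = 3534 Pa.
L = q·S·CL = 3534 × 0.549 × 1.55 = 3010 N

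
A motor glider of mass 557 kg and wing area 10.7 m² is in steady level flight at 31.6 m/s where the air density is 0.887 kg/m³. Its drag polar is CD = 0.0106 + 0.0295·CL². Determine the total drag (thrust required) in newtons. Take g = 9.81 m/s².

D = 236 N

Level flight ⇒ L = W = m·g = 557 × 9.81 = 5464.2 N.
Dynamic pressure q = 0.5 × 0.887 × 31.6² = 442.9 Pa.
CL = W/(q·S) = 5464.2 / (442.9 × 10.7) = 1.153.
CD = 0.0106 + 0.0295 × 1.153² = 0.04983.
D = q·S·CD = 442.9 × 10.7 × 0.04983 = 236.1 N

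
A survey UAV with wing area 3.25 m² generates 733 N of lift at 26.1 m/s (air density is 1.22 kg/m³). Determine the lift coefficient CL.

From L = ½ρv²S·CL, rearranging gives CL = 2L/(ρv²S).
CL = 2 × 733 / (1.22 × 26.1² × 3.25) = 0.543

CL = 0.543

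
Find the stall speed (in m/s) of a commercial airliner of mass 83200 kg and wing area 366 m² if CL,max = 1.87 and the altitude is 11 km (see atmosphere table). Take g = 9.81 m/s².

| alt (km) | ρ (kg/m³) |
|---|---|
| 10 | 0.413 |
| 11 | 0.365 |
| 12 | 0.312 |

V_stall = 80.8 m/s

At 11 km, from the table: ρ = 0.365 kg/m³.
Weight W = mg = 83200 × 9.81 = 8.162×10^5 N.
From L = ½ρV²S·CL,max = W: V_stall = √(2W/(ρSCL,max)) = √(2·8.162×10^5/(0.365·366·1.87))
V_stall = √6534 = 80.8 m/s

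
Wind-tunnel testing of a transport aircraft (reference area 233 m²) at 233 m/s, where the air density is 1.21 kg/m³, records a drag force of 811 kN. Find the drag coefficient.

From D = ½ρv²S·CD, rearranging gives CD = 2D/(ρv²S).
CD = 2 × 8.11×10^5 / (1.21 × 233² × 233) = 0.106

CD = 0.106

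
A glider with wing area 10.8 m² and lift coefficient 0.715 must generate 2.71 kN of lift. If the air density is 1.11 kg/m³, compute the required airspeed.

L = ½ρv²S·CL ⇒ v = √(2L/(ρ·S·CL))
v = √(2 × 2710 / (1.11 × 10.8 × 0.715)) = √632.3 = 25.1 m/s

v = 25.1 m/s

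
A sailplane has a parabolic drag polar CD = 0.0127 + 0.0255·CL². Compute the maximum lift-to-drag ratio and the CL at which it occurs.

For CD = CD0 + K·CL², (L/D)max occurs at CL* = √(CD0/K) and equals 1/(2√(K·CD0)).
(L/D)max = 1/(2√(0.0255 × 0.0127)) = 1/(2 × 0.018) = 27.8
CL* = √(0.0127/0.0255) = 0.706

(L/D)max = 27.8, at CL = 0.706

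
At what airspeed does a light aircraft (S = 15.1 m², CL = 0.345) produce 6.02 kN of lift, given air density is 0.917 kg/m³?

L = ½ρv²S·CL ⇒ v = √(2L/(ρ·S·CL))
v = √(2 × 6020 / (0.917 × 15.1 × 0.345)) = √2520 = 50.2 m/s

v = 50.2 m/s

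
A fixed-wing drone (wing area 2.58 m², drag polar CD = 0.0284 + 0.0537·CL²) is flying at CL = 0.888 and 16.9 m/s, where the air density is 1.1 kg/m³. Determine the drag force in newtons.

CD = 0.0284 + 0.0537 × 0.888² = 0.07074
D = ½ρv²S·CD = ½ × 1.1 × 16.9² × 2.58 × 0.07074 = 28.7 N

D = 28.7 N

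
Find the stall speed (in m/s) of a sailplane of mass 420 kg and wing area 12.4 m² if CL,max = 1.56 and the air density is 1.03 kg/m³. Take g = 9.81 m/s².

V_stall = 20.3 m/s

At stall, lift equals weight: L = W = m·g = 420 × 9.81 = 4120 N.
From L = ½ρV²S·CL,max = W: V_stall = √(2W/(ρSCL,max)) = √(2·4120/(1.03·12.4·1.56))
V_stall = √413.6 = 20.3 m/s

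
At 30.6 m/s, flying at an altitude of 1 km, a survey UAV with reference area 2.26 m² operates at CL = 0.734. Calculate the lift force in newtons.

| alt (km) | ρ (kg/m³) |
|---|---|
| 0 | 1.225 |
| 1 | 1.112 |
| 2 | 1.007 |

L = 864 N

At 1 km, from the table: ρ = 1.112 kg/m³.
Dynamic pressure q = ½ρv² = ½ × 1.112 × 30.6² = 520.6 Pa.
L = q·S·CL = 520.6 × 2.26 × 0.734 = 864 N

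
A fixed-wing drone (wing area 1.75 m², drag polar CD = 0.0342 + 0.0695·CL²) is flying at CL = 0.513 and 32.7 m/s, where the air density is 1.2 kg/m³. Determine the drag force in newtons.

CD = 0.0342 + 0.0695 × 0.513² = 0.05249
D = ½ρv²S·CD = ½ × 1.2 × 32.7² × 1.75 × 0.05249 = 58.9 N

D = 58.9 N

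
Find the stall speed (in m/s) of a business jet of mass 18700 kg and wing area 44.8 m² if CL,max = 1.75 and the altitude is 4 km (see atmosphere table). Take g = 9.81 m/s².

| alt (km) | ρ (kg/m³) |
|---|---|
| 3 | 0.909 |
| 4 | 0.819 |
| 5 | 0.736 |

At 4 km, from the table: ρ = 0.819 kg/m³.
Stall occurs when L = W at CL,max. W = mg = 18700 × 9.81 = 1.834×10^5 N.
V_stall = √(2W/(ρ·S·CL,max)) = √(2 × 1.834×10^5 / (0.819 × 44.8 × 1.75))
V_stall = √5714 = 75.6 m/s

V_stall = 75.6 m/s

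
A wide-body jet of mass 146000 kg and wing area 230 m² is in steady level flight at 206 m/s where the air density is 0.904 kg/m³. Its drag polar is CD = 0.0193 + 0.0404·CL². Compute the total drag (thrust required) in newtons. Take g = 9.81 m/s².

D = 1.04×10^5 N

Weight W = mg = 146000 × 9.81 = 1.4323×10^6 N; in level flight L = W.
Dynamic pressure q = 0.5 × 0.904 × 206² = 19180 Pa.
CL = W/(q·S) = 1.4323×10^6 / (19180 × 230) = 0.3247.
CD = 0.0193 + 0.0404 × 0.3247² = 0.02356.
D = q·S·CD = 19180 × 230 × 0.02356 = 1.039×10^5 N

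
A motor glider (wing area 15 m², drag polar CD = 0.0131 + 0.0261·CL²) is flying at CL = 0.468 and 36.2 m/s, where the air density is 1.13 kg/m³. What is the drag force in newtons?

CD = 0.0131 + 0.0261 × 0.468² = 0.01882
D = ½ρv²S·CD = ½ × 1.13 × 36.2² × 15 × 0.01882 = 209 N

D = 209 N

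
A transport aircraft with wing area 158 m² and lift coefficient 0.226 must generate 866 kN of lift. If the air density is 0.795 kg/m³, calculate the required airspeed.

v = 247 m/s

L = ½ρv²S·CL ⇒ v = √(2L/(ρ·S·CL))
v = √(2 × 8.66×10^5 / (0.795 × 158 × 0.226)) = √61010 = 247 m/s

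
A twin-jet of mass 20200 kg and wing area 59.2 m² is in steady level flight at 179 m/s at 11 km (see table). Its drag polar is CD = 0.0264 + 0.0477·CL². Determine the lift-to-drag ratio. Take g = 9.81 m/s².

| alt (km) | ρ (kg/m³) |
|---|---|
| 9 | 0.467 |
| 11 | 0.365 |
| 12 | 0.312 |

L/D = 13.6

At 11 km, from the table: ρ = 0.365 kg/m³.
In steady level flight, lift balances weight: W = mg = 20200 × 9.81 = 1.9816×10^5 N.
Dynamic pressure q = 0.5 × 0.365 × 179² = 5847 Pa.
CL = W/(q·S) = 1.9816×10^5 / (5847 × 59.2) = 0.5724.
CD = 0.0264 + 0.0477 × 0.5724² = 0.04203.
L/D = CL/CD = 0.5724 / 0.04203 = 13.6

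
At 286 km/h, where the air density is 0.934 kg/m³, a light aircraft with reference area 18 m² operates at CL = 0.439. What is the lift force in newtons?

L = 23300 N

Convert speed: v = 286 km/h ÷ 3.6 = 79.44 m/s.
L = ½ρv²S·CL = ½ × 0.934 × 79.44² × 18 × 0.439 = 23300 N ≈ 23.3 kN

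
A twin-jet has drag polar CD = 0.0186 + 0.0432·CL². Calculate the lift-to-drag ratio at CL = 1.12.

CD = 0.0186 + 0.0432 × 1.12² = 0.07279
L/D = CL/CD = 1.12 / 0.07279 = 15.4

L/D = 15.4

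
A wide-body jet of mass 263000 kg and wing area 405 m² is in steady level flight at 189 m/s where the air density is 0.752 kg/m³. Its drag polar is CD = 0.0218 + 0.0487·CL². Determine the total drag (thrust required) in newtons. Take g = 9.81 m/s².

D = 1.78×10^5 N

Level flight ⇒ L = W = m·g = 263000 × 9.81 = 2.58×10^6 N.
q = ½ρv² = ½ × 0.752 × 189² = 13430 Pa.
CL = 2W/(ρv²S) = 2×2.58×10^6/(0.752×189²×405) = 0.4743.
CD = 0.0218 + 0.0487 × 0.4743² = 0.03276.
D = q·S·CD = 13430 × 405 × 0.03276 = 1.782×10^5 N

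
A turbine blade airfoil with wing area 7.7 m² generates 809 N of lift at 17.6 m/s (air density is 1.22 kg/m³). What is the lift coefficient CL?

CL = 0.556

From L = ½ρv²S·CL, rearranging gives CL = 2L/(ρv²S).
CL = 2 × 809 / (1.22 × 17.6² × 7.7) = 0.556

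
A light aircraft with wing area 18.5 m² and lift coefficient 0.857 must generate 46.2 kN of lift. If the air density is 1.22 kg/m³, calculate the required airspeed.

L = ½ρv²S·CL ⇒ v = √(2L/(ρ·S·CL))
v = √(2 × 46200 / (1.22 × 18.5 × 0.857)) = √4777 = 69.1 m/s

v = 69.1 m/s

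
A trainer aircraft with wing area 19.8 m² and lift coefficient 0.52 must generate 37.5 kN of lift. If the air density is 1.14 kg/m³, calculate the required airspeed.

v = 79.9 m/s

L = ½ρv²S·CL ⇒ v = √(2L/(ρ·S·CL))
v = √(2 × 37500 / (1.14 × 19.8 × 0.52)) = √6390 = 79.9 m/s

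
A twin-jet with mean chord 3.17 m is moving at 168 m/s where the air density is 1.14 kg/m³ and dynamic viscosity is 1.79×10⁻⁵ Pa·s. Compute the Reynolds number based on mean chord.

Re = ρ·v·c/μ = 1.14 × 168 × 3.17 / (1.79×10⁻⁵) = 3.39×10^7

Re = 3.39×10^7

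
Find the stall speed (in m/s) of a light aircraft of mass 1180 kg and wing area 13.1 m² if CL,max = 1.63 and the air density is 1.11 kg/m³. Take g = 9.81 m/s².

Stall occurs when L = W at CL,max. W = mg = 1180 × 9.81 = 11580 N.
From L = ½ρV²S·CL,max = W: V_stall = √(2W/(ρSCL,max)) = √(2·11580/(1.11·13.1·1.63))
V_stall = √976.8 = 31.3 m/s

V_stall = 31.3 m/s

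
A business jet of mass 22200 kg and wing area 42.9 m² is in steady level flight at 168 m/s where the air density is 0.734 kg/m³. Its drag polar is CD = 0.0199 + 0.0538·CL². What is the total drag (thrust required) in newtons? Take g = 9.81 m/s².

D = 14600 N

Level flight ⇒ L = W = m·g = 22200 × 9.81 = 2.1778×10^5 N.
q = ½ρv² = ½ × 0.734 × 168² = 10360 Pa.
Required CL = L/(qS) = 2.1778×10^5/(10360·42.9) = 0.4901.
CD = 0.0199 + 0.0538 × 0.4901² = 0.03282.
D = q·S·CD = 10360 × 42.9 × 0.03282 = 14590 N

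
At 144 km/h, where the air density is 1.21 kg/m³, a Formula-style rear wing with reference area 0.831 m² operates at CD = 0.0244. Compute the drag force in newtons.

D = 19.6 N

Convert speed: v = 144 km/h ÷ 3.6 = 40 m/s.
Dynamic pressure q = ½ρv² = ½ × 1.21 × 40² = 968 Pa.
D = q·S·CD = 968 × 0.831 × 0.0244 = 19.6 N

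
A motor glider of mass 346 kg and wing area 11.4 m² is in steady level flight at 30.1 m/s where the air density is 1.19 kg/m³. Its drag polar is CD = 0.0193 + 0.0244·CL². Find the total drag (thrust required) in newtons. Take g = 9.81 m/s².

D = 164 N

Level flight ⇒ L = W = m·g = 346 × 9.81 = 3394.3 N.
q = ½ρv² = ½ × 1.19 × 30.1² = 539.1 Pa.
CL = W/(q·S) = 3394.3 / (539.1 × 11.4) = 0.5523.
CD = 0.0193 + 0.0244 × 0.5523² = 0.02674.
D = q·S·CD = 539.1 × 11.4 × 0.02674 = 164.4 N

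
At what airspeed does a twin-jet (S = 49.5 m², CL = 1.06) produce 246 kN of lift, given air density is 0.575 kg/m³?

v = 128 m/s

L = ½ρv²S·CL ⇒ v = √(2L/(ρ·S·CL))
v = √(2 × 2.46×10^5 / (0.575 × 49.5 × 1.06)) = √16310 = 128 m/s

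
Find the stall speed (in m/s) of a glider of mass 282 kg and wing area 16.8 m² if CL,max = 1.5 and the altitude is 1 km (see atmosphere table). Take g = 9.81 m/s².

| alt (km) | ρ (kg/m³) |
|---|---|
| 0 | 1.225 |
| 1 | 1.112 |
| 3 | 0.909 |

V_stall = 14.1 m/s

At 1 km, from the table: ρ = 1.112 kg/m³.
Weight W = mg = 282 × 9.81 = 2766 N.
V_stall = √(2W/(ρ·S·CL,max)) = √(2 × 2766 / (1.112 × 16.8 × 1.5))
V_stall = √197.4 = 14.1 m/s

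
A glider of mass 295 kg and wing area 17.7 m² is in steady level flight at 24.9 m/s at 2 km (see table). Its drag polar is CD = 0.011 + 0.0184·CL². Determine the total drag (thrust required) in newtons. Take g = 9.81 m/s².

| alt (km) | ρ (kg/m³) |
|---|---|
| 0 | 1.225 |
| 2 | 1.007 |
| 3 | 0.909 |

At 2 km, from the table: ρ = 1.007 kg/m³.
Weight W = mg = 295 × 9.81 = 2894 N; in level flight L = W.
Dynamic pressure q = 0.5 × 1.007 × 24.9² = 312.2 Pa.
CL = W/(q·S) = 2894 / (312.2 × 17.7) = 0.5237.
CD = 0.011 + 0.0184 × 0.5237² = 0.01605.
D = q·S·CD = 312.2 × 17.7 × 0.01605 = 88.67 N

D = 88.7 N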